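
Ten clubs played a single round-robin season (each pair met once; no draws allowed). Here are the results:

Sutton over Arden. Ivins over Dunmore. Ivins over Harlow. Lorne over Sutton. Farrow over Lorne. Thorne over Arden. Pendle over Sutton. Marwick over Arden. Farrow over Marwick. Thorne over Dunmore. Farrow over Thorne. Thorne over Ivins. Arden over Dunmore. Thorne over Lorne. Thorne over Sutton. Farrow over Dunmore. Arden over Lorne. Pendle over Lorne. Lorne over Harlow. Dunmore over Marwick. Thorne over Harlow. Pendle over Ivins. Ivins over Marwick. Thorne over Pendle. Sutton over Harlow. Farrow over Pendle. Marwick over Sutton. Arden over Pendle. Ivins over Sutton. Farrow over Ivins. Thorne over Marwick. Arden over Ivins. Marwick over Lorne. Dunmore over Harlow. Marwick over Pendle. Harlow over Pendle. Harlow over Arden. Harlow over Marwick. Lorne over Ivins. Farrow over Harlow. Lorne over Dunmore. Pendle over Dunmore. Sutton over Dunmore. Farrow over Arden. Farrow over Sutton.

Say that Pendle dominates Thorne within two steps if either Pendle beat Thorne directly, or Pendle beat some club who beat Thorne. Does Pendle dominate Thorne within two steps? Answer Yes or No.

No

Pendle did not beat Thorne directly.
Pendle beat Lorne, Dunmore, Ivins, Sutton, but each of them lost to Thorne. No two-step path.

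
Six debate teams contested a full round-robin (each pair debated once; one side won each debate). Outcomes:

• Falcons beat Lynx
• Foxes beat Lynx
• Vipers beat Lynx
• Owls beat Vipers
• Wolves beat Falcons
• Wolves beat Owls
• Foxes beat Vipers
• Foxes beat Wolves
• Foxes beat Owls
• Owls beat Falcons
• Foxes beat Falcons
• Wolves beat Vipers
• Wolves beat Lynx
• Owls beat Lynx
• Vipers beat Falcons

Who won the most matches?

Win totals: Wolves 4, Owls 3, Falcons 1, Foxes 5, Vipers 2, Lynx 0.
Foxes leads with 5 wins (next highest: 4).

Foxes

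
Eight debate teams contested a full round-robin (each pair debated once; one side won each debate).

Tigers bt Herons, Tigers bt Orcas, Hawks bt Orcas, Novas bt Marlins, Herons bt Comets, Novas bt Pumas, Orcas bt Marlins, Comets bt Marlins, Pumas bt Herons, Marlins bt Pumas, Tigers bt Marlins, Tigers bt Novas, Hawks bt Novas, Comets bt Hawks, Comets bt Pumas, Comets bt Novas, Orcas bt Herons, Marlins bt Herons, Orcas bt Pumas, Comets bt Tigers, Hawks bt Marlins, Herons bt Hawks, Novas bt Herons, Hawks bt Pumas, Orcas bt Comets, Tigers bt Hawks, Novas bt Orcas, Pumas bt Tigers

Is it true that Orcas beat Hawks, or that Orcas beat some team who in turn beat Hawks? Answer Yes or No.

Yes

Orcas did not beat Hawks directly.
Orcas beat Comets, Pumas, Marlins, Herons. Of those, Comets beat Hawks.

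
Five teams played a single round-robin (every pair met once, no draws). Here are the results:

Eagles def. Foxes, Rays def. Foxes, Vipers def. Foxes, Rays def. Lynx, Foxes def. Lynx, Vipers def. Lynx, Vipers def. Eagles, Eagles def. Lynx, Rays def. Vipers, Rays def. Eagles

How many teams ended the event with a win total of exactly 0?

Win totals: Eagles 2, Foxes 1, Vipers 3, Lynx 0, Rays 4.
Exactly 0: Lynx — 1 team.

1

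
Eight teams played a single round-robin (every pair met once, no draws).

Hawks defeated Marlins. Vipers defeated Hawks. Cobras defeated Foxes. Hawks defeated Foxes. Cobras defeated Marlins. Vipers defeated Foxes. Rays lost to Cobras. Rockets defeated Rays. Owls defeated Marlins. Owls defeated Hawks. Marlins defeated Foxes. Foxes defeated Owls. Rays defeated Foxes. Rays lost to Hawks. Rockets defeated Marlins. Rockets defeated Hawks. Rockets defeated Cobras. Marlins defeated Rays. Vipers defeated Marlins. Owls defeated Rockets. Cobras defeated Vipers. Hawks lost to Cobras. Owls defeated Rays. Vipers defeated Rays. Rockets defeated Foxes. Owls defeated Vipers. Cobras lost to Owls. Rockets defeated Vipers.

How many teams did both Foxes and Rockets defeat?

Foxes beat: Owls.
Rockets beat: Hawks, Marlins, Cobras, Vipers, Foxes, Rays.
No one was beaten by both.

0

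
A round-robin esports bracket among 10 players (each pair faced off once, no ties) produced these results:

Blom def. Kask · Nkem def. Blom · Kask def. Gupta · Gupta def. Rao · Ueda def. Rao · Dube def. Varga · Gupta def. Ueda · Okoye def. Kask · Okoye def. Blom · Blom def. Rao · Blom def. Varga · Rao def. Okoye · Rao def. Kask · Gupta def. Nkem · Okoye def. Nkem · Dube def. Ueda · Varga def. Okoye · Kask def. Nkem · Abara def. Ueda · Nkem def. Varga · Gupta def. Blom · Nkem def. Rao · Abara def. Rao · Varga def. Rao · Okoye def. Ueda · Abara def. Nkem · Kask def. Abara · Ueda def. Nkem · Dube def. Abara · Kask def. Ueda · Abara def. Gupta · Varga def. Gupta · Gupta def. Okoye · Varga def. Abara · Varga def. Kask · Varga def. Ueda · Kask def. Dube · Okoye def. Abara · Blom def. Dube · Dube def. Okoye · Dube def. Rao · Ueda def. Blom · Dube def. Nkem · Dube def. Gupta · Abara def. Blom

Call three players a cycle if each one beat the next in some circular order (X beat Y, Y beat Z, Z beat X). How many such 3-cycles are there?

31

Win totals: Blom 4, Rao 2, Gupta 5, Okoye 5, Nkem 3, Abara 5, Kask 5, Varga 6, Ueda 3, Dube 7.
A player with w wins dominates both others in C(w,2) triples; summing gives 6 + 1 + 10 + 10 + 3 + 10 + 10 + 15 + 3 + 21 = 89 transitive triples.
Total triples C(10,3) = 120, so cyclic triples = 120 − 89 = 31.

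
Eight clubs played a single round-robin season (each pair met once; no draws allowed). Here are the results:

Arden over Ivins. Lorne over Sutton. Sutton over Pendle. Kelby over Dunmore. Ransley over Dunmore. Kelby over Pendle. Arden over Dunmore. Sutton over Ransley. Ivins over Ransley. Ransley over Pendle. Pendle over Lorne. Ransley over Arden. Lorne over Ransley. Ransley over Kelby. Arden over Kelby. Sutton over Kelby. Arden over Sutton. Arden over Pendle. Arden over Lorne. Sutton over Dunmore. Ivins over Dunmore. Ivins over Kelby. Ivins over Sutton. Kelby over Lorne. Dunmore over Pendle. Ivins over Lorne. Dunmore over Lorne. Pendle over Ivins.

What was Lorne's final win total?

Lorne's results: beat Sutton, Ransley; lost to Kelby, Arden, Pendle, Ivins, Dunmore.
That is 2 wins.

2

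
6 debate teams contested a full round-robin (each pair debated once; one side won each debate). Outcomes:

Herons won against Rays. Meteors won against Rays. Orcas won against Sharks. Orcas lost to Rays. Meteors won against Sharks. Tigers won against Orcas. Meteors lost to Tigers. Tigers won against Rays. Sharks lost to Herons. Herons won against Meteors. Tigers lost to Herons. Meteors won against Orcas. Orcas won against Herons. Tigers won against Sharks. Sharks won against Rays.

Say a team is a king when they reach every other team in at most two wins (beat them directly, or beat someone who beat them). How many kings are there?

Herons reaches everyone (king).
Sharks cannot reach Herons, Meteors, Tigers in two steps.
Meteors cannot reach Tigers in two steps.
Rays cannot reach Meteors, Tigers in two steps.
Orcas reaches everyone (king).
Tigers reaches everyone (king).
Kings: Herons, Orcas, Tigers — 3.

3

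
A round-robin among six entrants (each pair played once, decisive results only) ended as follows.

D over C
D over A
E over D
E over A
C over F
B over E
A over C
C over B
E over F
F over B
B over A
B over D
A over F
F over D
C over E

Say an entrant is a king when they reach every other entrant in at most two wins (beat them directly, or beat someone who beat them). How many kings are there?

6

A reaches everyone (king).
B reaches everyone (king).
C reaches everyone (king).
D reaches everyone (king).
E reaches everyone (king).
F reaches everyone (king).
Kings: A, B, C, D, E, F — 6.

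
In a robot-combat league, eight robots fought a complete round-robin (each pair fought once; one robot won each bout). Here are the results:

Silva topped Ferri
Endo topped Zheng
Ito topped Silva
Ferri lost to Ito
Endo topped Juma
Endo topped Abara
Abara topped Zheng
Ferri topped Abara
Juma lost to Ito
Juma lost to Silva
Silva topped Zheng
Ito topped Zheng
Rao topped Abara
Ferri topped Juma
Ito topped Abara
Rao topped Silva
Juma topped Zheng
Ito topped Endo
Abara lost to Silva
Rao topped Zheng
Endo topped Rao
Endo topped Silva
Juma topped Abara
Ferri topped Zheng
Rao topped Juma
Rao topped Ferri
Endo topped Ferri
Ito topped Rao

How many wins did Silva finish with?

4

Silva's results: beat Ferri, Zheng, Abara, Juma; lost to Ito, Endo, Rao.
That is 4 wins.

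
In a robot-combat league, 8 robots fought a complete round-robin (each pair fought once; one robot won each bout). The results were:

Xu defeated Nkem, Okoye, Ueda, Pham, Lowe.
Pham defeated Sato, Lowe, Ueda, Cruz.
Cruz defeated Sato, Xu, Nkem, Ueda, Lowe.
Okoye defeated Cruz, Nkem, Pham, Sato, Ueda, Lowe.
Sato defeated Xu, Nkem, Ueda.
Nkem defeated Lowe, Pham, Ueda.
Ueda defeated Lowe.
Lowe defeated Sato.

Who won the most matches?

Win totals: Sato 3, Pham 4, Nkem 3, Cruz 5, Okoye 6, Ueda 1, Xu 5, Lowe 1.
Okoye leads with 6 wins (next highest: 5).

Okoye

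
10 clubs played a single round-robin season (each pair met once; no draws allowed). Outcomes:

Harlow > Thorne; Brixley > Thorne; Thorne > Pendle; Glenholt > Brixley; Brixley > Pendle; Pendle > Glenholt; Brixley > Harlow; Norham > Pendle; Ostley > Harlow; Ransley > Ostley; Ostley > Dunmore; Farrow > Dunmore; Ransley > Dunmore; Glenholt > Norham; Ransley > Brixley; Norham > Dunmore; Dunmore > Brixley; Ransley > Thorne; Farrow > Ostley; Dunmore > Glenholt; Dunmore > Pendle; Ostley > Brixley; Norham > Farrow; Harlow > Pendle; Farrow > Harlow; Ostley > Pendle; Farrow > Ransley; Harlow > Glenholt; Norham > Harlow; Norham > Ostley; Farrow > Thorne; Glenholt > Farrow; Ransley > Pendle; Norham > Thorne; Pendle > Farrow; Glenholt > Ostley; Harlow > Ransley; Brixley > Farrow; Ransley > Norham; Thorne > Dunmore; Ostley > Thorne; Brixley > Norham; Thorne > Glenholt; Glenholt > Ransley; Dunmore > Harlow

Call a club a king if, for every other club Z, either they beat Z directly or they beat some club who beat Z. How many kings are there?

Farrow reaches everyone (king).
Norham reaches everyone (king).
Thorne reaches everyone (king).
Dunmore reaches everyone (king).
Ostley reaches everyone (king).
Glenholt reaches everyone (king).
Ransley reaches everyone (king).
Brixley reaches everyone (king).
Pendle reaches everyone (king).
Harlow reaches everyone (king).
Kings: Farrow, Norham, Thorne, Dunmore, Ostley, Glenholt, Ransley, Brixley, Pendle, Harlow — 10.

10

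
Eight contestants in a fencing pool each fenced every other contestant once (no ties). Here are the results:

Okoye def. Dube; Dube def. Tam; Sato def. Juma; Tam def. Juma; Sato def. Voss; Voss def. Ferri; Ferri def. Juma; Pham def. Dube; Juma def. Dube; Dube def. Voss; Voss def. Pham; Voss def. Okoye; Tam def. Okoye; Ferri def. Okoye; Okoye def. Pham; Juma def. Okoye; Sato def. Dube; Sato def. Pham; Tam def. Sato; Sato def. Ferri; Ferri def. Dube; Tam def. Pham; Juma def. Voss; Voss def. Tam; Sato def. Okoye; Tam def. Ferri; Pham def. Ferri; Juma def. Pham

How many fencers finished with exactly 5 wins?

1

Win totals: Ferri 3, Tam 5, Sato 6, Voss 4, Juma 4, Okoye 2, Dube 2, Pham 2.
Exactly 5: Tam — 1 fencer.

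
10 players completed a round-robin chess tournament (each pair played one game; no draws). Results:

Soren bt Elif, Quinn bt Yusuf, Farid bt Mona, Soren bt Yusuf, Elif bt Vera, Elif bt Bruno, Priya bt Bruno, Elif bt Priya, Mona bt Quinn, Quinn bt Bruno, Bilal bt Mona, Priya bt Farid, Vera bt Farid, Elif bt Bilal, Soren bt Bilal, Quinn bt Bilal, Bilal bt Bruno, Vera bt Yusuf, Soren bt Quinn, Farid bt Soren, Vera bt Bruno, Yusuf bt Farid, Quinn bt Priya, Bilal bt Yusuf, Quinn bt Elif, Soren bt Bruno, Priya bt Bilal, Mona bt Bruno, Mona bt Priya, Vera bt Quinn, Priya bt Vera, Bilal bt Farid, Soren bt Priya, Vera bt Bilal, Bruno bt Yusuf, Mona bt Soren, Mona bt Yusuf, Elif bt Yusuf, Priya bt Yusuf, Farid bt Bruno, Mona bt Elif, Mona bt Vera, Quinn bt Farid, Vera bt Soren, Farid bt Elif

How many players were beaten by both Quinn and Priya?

Quinn beat: Yusuf, Bilal, Bruno, Elif, Priya, Farid.
Priya beat: Yusuf, Bilal, Vera, Bruno, Farid.
Both beat: Yusuf, Bilal, Bruno, Farid — 4.

4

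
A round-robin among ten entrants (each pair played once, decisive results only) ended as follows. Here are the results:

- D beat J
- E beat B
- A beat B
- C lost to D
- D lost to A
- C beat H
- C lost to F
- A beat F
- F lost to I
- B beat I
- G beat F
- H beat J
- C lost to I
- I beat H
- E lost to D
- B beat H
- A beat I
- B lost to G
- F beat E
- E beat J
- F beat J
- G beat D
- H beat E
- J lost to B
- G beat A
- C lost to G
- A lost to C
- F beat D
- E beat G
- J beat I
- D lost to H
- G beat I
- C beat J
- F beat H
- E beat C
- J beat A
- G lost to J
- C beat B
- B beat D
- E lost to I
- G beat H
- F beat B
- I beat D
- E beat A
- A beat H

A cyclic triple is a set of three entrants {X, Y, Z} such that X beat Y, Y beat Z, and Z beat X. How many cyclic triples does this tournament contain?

33

Win totals: A 5, B 4, C 4, D 3, E 5, F 6, G 7, H 3, I 5, J 3.
An entrant with w wins dominates both others in C(w,2) triples; summing gives 10 + 6 + 6 + 3 + 10 + 15 + 21 + 3 + 10 + 3 = 87 transitive triples.
Total triples C(10,3) = 120, so cyclic triples = 120 − 87 = 33.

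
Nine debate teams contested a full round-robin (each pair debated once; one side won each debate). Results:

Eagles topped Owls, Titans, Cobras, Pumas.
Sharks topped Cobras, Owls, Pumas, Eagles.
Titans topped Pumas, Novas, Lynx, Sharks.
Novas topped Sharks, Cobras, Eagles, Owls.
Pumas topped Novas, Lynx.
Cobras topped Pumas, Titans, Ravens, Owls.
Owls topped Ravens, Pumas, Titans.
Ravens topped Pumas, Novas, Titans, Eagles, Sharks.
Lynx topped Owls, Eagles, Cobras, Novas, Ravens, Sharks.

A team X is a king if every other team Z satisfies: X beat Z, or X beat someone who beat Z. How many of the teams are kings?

Cobras reaches everyone (king).
Owls cannot reach Cobras in two steps.
Eagles reaches everyone (king).
Titans reaches everyone (king).
Lynx reaches everyone (king).
Pumas cannot reach Titans in two steps.
Novas cannot reach Lynx in two steps.
Ravens reaches everyone (king).
Sharks reaches everyone (king).
Kings: Cobras, Eagles, Titans, Lynx, Ravens, Sharks — 6.

6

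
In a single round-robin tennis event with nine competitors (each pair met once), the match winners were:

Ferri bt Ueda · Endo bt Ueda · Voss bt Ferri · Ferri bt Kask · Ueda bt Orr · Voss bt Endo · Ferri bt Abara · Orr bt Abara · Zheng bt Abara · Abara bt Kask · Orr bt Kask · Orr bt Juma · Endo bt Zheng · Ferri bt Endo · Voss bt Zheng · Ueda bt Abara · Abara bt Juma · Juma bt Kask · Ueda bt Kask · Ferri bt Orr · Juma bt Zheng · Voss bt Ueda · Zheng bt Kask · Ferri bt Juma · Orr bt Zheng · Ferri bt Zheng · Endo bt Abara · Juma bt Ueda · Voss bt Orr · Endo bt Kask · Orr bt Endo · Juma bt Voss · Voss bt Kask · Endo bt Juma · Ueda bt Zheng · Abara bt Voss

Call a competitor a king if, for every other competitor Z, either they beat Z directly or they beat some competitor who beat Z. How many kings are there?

Juma reaches everyone (king).
Zheng cannot reach Orr, Ferri, Ueda, Endo in two steps.
Abara reaches everyone (king).
Orr cannot reach Ferri in two steps.
Voss reaches everyone (king).
Ferri reaches everyone (king).
Ueda cannot reach Ferri in two steps.
Kask cannot reach Juma, Zheng, Abara, Orr, Voss, Ferri, Ueda, Endo in two steps.
Endo cannot reach Ferri in two steps.
Kings: Juma, Abara, Voss, Ferri — 4.

4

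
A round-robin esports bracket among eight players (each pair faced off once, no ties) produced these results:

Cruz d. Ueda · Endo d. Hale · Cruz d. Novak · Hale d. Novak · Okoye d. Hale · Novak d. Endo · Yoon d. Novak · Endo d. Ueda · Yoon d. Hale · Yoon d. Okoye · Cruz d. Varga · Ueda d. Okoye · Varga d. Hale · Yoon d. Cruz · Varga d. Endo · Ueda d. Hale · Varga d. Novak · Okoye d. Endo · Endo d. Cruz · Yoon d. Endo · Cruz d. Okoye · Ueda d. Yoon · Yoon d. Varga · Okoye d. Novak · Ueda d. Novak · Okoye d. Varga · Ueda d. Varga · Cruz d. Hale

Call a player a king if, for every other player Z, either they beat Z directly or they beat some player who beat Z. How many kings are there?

Varga cannot reach Yoon, Okoye in two steps.
Hale cannot reach Varga, Ueda, Yoon, Cruz, Okoye in two steps.
Ueda reaches everyone (king).
Yoon reaches everyone (king).
Cruz reaches everyone (king).
Endo reaches everyone (king).
Okoye cannot reach Yoon in two steps.
Novak cannot reach Varga, Yoon, Okoye in two steps.
Kings: Ueda, Yoon, Cruz, Endo — 4.

4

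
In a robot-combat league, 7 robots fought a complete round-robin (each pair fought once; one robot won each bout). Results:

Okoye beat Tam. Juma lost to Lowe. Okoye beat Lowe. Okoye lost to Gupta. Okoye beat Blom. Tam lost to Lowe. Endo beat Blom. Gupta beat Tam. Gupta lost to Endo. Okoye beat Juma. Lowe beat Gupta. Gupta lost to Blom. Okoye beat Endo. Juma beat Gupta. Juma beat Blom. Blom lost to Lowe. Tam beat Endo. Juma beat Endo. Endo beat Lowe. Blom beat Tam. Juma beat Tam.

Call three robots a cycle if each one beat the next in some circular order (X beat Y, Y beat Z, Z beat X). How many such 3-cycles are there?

Win totals: Lowe 4, Gupta 2, Tam 1, Endo 3, Okoye 5, Juma 4, Blom 2.
A robot with w wins dominates both others in C(w,2) triples; summing gives 6 + 1 + 0 + 3 + 10 + 6 + 1 = 27 transitive triples.
Total triples C(7,3) = 35, so cyclic triples = 35 − 27 = 8.

8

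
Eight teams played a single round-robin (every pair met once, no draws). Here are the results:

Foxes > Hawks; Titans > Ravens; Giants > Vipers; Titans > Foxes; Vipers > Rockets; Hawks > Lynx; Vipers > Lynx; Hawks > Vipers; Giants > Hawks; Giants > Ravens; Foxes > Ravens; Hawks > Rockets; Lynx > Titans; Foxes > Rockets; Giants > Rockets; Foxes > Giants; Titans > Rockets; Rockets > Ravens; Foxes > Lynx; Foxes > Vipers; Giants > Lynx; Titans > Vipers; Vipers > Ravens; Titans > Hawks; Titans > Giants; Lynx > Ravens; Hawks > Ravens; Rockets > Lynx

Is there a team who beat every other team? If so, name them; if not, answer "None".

Highest win total is Titans with 6 (out of 7 possible).
Titans lost to Lynx, so no team went undefeated.

None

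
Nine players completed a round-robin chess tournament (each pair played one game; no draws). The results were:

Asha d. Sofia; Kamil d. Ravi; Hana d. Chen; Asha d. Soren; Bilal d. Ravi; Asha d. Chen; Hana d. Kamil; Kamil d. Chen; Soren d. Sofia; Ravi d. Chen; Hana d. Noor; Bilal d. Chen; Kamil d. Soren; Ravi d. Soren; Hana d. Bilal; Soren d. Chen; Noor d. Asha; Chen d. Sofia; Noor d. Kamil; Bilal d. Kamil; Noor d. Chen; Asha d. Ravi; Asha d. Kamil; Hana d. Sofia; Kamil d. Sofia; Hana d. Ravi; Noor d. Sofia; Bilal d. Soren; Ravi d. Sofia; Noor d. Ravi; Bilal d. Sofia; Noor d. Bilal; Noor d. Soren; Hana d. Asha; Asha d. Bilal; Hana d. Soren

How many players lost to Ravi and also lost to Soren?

Ravi beat: Chen, Sofia, Soren.
Soren beat: Chen, Sofia.
Both beat: Chen, Sofia — 2.

2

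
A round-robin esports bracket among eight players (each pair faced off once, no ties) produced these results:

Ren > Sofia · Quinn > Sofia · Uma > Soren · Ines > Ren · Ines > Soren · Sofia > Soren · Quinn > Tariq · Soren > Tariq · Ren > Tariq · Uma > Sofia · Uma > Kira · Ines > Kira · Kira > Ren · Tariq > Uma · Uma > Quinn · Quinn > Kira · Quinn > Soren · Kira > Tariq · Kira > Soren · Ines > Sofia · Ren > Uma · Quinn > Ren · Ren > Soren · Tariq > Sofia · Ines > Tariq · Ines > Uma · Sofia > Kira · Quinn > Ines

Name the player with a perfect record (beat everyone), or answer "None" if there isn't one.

Highest win total is Quinn with 6 (out of 7 possible).
Quinn lost to Uma, so no player went undefeated.

None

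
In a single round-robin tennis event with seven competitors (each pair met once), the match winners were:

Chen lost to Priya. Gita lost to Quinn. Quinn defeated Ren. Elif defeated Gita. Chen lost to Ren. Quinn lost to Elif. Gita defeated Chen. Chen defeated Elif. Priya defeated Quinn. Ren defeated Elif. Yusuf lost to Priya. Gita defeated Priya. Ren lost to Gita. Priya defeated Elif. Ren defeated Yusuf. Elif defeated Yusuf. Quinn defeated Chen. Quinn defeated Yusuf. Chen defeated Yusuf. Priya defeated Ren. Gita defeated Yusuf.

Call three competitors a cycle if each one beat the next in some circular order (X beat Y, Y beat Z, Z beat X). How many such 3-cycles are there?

6

Win totals: Quinn 4, Gita 4, Chen 2, Yusuf 0, Priya 5, Ren 3, Elif 3.
A competitor with w wins dominates both others in C(w,2) triples; summing gives 6 + 6 + 1 + 0 + 10 + 3 + 3 = 29 transitive triples.
Total triples C(7,3) = 35, so cyclic triples = 35 − 29 = 6.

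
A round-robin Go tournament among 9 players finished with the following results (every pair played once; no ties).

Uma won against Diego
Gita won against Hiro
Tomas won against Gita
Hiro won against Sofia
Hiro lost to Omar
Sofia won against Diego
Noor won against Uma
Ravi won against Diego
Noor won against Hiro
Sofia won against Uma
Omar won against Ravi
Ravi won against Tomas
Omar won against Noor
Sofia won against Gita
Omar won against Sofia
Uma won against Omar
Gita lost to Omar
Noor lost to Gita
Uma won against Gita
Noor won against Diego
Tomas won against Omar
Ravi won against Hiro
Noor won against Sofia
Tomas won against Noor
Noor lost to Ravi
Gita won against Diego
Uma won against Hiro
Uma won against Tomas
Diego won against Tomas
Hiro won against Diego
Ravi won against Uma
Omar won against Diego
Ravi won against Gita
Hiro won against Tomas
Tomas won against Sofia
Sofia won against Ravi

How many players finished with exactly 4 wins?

3

Win totals: Diego 1, Gita 3, Omar 6, Sofia 4, Hiro 3, Tomas 4, Noor 4, Uma 5, Ravi 6.
Exactly 4: Sofia, Tomas, Noor — 3 players.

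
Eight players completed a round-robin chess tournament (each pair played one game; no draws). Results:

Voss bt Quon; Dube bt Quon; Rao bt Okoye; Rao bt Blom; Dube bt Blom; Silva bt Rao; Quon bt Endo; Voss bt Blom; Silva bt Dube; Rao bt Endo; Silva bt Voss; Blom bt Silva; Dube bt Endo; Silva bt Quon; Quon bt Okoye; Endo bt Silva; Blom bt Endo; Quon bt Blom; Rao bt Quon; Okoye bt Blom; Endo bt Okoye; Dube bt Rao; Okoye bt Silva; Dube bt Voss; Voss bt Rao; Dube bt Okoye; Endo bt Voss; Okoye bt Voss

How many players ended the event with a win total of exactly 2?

1

Win totals: Quon 3, Blom 2, Silva 4, Okoye 3, Rao 4, Dube 6, Endo 3, Voss 3.
Exactly 2: Blom — 1 player.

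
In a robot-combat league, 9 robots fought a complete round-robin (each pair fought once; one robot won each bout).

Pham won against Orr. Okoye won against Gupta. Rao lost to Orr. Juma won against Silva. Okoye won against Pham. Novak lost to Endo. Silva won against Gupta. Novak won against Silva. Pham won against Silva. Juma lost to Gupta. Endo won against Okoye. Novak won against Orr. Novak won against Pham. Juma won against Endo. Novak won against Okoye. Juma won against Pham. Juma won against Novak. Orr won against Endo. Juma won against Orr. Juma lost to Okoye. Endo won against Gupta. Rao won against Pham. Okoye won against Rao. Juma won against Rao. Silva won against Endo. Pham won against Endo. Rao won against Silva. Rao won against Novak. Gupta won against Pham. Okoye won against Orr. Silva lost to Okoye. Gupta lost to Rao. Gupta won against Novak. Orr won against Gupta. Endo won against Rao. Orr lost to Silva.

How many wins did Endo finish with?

4

Endo's results: beat Rao, Okoye, Gupta, Novak; lost to Orr, Silva, Juma, Pham.
That is 4 wins.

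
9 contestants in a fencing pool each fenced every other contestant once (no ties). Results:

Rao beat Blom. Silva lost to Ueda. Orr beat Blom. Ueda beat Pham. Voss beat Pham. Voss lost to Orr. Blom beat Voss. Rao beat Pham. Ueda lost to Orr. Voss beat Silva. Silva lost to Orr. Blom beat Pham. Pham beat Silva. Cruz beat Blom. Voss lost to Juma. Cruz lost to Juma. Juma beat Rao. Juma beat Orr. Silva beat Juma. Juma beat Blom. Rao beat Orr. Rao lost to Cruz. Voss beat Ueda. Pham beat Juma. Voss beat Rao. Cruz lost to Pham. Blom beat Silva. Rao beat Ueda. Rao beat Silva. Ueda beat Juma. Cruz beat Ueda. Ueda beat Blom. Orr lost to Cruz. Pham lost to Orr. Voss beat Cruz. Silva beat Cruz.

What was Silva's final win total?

2

Silva's results: beat Juma, Cruz; lost to Blom, Ueda, Pham, Orr, Voss, Rao.
That is 2 wins.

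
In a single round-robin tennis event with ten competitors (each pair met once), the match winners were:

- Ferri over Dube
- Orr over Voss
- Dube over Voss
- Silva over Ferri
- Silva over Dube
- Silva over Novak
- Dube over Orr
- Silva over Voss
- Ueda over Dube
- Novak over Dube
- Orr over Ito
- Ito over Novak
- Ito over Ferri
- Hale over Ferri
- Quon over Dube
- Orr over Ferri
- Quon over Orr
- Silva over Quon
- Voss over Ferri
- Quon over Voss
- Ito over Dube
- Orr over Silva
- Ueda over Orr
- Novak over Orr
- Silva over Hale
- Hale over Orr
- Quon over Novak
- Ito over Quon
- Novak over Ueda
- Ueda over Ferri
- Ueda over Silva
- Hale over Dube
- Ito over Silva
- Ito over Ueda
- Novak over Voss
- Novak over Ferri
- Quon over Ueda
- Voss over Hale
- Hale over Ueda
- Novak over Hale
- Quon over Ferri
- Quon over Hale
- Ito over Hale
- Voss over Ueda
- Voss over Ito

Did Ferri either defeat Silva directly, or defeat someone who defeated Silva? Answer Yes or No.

No

Ferri did not beat Silva directly.
Ferri beat Dube, but each of them lost to Silva. No two-step path.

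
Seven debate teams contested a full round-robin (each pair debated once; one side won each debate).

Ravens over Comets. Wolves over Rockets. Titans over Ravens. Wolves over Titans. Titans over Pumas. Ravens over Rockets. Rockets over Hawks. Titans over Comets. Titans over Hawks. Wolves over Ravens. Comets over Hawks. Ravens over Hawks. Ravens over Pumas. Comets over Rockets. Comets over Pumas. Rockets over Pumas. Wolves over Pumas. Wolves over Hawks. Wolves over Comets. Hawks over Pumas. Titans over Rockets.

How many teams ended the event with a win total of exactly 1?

Win totals: Wolves 6, Comets 3, Rockets 2, Pumas 0, Ravens 4, Hawks 1, Titans 5.
Exactly 1: Hawks — 1 team.

1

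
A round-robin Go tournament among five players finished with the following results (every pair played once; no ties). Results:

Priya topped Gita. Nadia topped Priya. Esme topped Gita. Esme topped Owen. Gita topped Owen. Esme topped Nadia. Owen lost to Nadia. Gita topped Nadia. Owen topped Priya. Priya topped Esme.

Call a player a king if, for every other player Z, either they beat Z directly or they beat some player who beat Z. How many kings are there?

Nadia reaches everyone (king).
Owen cannot reach Nadia in two steps.
Gita cannot reach Esme in two steps.
Priya reaches everyone (king).
Esme reaches everyone (king).
Kings: Nadia, Priya, Esme — 3.

3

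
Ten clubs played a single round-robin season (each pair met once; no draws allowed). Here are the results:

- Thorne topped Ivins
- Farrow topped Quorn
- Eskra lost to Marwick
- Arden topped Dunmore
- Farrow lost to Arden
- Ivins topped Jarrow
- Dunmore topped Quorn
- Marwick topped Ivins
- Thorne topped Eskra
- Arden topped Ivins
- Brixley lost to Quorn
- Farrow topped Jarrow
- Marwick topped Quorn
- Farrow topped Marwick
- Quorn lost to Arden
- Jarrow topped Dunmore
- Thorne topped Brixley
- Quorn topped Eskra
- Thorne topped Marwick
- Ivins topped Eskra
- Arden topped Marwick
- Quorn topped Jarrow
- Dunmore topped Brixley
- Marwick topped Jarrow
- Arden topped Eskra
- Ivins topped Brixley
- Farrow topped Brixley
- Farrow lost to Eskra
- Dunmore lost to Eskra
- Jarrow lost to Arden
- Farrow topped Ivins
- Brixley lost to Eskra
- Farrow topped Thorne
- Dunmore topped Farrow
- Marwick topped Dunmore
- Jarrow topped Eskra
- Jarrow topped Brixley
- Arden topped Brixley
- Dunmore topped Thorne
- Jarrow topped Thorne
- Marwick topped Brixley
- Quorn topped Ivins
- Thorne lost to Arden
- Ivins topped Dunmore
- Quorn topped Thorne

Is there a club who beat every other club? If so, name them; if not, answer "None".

Arden has 9 wins out of 9 opponents — a perfect record.

Arden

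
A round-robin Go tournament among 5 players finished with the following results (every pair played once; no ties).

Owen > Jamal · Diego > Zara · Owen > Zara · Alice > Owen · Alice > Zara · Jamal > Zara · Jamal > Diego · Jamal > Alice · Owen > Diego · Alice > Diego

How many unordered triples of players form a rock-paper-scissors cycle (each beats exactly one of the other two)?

Win totals: Zara 0, Jamal 3, Owen 3, Diego 1, Alice 3.
A player with w wins dominates both others in C(w,2) triples; summing gives 0 + 3 + 3 + 0 + 3 = 9 transitive triples.
Total triples C(5,3) = 10, so cyclic triples = 10 − 9 = 1.

1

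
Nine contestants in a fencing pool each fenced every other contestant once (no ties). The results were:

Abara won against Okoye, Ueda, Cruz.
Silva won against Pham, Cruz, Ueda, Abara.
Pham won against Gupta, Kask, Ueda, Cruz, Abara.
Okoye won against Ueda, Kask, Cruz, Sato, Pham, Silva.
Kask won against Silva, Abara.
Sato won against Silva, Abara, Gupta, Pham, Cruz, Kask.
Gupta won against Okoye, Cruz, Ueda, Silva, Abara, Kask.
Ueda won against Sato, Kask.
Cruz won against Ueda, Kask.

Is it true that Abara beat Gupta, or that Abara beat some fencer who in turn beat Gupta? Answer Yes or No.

No

Abara did not beat Gupta directly.
Abara beat Cruz, Ueda, Okoye, but each of them lost to Gupta. No two-step path.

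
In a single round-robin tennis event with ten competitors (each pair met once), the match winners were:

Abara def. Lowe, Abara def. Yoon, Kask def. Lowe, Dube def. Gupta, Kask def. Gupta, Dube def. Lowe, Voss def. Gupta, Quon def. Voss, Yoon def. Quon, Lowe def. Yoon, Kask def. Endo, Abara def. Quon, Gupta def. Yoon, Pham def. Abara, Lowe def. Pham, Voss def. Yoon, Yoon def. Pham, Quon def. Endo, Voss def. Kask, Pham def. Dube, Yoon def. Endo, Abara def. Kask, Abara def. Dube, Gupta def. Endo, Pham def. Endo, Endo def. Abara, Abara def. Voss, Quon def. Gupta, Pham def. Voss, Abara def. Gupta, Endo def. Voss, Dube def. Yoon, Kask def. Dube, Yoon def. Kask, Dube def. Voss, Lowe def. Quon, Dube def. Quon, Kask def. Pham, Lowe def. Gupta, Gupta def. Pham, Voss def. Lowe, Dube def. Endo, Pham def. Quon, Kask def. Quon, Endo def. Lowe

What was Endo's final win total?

3

Endo's results: beat Abara, Lowe, Voss; lost to Yoon, Dube, Gupta, Kask, Pham, Quon.
That is 3 wins.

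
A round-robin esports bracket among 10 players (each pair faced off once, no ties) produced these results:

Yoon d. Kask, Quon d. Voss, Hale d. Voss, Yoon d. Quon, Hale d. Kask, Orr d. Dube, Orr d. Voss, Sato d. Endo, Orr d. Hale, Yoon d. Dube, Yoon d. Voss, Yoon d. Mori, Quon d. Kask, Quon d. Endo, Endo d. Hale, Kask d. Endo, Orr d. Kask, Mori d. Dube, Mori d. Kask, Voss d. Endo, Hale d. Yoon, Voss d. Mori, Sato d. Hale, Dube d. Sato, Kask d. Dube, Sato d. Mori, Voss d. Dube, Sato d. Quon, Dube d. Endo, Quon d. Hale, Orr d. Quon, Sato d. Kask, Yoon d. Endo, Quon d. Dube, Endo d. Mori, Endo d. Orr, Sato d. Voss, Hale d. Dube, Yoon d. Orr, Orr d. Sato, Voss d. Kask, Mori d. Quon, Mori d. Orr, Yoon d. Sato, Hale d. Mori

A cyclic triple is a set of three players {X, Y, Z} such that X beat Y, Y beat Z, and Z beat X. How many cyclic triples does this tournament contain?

25

Win totals: Quon 5, Orr 6, Yoon 8, Mori 4, Voss 4, Dube 2, Sato 6, Hale 5, Endo 3, Kask 2.
A player with w wins dominates both others in C(w,2) triples; summing gives 10 + 15 + 28 + 6 + 6 + 1 + 15 + 10 + 3 + 1 = 95 transitive triples.
Total triples C(10,3) = 120, so cyclic triples = 120 − 95 = 25.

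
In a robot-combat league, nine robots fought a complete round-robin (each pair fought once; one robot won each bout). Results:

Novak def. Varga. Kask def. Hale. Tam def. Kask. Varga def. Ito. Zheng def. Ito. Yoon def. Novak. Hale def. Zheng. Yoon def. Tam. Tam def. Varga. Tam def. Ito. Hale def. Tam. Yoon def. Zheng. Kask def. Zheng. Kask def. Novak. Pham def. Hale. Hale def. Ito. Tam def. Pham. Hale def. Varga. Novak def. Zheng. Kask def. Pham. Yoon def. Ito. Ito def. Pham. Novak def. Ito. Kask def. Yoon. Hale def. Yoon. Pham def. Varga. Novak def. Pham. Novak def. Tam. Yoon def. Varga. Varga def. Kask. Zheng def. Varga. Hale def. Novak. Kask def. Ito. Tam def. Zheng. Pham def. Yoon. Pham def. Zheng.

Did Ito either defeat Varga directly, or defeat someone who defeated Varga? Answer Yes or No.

Ito did not beat Varga directly.
Ito beat Pham. Of those, Pham beat Varga.

Yes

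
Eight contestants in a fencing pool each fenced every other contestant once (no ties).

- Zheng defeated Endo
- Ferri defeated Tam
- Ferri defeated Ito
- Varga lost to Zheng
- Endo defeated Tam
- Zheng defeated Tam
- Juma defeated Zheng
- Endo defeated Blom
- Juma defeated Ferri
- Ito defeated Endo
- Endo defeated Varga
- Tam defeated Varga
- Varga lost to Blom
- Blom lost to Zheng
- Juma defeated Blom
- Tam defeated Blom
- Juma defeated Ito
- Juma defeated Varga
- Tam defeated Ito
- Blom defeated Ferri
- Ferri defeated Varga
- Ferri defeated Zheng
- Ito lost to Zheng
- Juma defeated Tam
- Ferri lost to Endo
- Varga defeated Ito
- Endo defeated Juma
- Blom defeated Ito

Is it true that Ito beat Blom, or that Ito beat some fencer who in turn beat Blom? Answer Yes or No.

Yes

Ito did not beat Blom directly.
Ito beat Endo. Of those, Endo beat Blom.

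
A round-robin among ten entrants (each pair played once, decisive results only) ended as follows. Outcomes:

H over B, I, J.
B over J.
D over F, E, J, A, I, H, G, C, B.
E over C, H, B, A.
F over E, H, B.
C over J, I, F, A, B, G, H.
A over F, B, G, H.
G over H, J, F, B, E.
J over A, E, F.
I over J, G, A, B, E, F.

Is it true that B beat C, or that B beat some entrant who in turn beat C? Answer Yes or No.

B did not beat C directly.
B beat J, but each of them lost to C. No two-step path.

No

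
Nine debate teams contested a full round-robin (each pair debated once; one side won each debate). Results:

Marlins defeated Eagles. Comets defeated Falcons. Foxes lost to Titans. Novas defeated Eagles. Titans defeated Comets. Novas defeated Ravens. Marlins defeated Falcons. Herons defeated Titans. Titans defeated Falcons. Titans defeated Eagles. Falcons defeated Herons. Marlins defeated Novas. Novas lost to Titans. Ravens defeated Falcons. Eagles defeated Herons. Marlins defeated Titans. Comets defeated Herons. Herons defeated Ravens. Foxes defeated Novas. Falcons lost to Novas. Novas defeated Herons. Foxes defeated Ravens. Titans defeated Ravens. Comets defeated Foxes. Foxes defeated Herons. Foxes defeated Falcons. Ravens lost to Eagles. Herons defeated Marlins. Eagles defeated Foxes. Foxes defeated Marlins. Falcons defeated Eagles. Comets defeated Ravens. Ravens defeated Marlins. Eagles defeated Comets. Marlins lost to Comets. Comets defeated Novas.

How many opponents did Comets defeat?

Comets' results: beat Novas, Falcons, Herons, Foxes, Marlins, Ravens; lost to Eagles, Titans.
That is 6 wins.

6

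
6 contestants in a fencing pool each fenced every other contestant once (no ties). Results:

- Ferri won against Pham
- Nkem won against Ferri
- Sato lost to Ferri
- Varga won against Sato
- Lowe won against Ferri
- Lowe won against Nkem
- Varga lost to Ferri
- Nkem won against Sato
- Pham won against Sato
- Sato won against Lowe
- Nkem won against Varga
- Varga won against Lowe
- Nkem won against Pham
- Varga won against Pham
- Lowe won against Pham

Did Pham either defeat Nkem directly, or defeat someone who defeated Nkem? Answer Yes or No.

No

Pham did not beat Nkem directly.
Pham beat Sato, but each of them lost to Nkem. No two-step path.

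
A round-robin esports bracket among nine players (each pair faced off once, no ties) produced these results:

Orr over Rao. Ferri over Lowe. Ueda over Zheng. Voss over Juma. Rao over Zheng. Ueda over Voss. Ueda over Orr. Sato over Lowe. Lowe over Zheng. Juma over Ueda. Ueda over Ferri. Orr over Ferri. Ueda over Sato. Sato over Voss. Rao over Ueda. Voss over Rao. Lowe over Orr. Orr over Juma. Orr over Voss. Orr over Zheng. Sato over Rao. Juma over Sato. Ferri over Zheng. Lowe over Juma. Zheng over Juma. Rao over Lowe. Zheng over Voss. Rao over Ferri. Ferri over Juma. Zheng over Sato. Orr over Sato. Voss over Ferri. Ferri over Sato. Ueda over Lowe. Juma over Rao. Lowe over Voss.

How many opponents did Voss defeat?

3

Voss' results: beat Juma, Ferri, Rao; lost to Ueda, Lowe, Sato, Orr, Zheng.
That is 3 wins.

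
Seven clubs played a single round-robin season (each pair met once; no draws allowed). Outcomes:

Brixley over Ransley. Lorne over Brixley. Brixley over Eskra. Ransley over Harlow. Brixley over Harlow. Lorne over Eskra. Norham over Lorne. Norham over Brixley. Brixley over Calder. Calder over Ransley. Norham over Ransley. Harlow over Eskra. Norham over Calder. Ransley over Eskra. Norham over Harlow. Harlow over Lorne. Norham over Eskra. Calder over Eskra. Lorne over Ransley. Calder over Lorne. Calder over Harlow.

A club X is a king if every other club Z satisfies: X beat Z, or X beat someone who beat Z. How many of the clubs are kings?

1

Lorne cannot reach Norham in two steps.
Eskra cannot reach Lorne, Brixley, Norham, Calder, Harlow, Ransley in two steps.
Brixley cannot reach Norham in two steps.
Norham reaches everyone (king).
Calder cannot reach Norham in two steps.
Harlow cannot reach Norham, Calder in two steps.
Ransley cannot reach Brixley, Norham, Calder in two steps.
Kings: Norham — 1.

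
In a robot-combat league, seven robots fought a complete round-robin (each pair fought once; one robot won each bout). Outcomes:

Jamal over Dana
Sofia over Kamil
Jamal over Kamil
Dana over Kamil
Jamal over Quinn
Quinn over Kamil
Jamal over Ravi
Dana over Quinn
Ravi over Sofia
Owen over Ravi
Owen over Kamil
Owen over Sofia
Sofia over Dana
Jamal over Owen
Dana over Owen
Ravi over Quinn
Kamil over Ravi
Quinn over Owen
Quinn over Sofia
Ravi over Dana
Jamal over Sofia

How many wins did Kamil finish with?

1

Kamil's results: beat Ravi; lost to Sofia, Dana, Quinn, Jamal, Owen.
That is 1 win.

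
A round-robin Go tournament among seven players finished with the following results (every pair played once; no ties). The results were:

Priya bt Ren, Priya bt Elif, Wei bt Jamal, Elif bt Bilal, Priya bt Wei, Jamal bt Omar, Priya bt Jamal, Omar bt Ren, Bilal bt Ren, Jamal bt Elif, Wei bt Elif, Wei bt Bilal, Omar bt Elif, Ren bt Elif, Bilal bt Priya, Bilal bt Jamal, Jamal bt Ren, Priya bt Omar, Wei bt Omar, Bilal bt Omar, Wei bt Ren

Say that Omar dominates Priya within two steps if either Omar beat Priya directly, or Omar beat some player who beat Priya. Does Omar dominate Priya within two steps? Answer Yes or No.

Omar did not beat Priya directly.
Omar beat Elif, Ren, but each of them lost to Priya. No two-step path.

No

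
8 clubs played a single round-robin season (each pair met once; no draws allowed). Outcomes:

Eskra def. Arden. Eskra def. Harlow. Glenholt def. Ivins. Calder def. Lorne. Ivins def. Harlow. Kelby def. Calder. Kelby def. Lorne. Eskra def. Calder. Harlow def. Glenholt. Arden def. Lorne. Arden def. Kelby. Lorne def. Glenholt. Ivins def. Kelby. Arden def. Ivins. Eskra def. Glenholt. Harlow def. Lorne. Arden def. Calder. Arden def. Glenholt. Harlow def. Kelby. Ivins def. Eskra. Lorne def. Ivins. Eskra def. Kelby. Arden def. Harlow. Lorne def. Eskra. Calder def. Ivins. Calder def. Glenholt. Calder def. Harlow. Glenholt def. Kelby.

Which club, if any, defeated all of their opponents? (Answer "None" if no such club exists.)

None

Highest win total is Arden with 6 (out of 7 possible).
Arden lost to Eskra, so no club went undefeated.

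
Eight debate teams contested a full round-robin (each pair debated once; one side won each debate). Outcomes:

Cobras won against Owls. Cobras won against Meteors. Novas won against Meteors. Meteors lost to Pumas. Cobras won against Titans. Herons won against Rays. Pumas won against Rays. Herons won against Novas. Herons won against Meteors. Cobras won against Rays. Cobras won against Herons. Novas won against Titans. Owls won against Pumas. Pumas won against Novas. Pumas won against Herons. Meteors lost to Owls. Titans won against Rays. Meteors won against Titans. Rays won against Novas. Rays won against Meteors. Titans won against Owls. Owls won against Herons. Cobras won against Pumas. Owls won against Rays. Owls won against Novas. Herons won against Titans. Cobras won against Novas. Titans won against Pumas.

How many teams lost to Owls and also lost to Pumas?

4

Owls beat: Novas, Meteors, Pumas, Rays, Herons.
Pumas beat: Novas, Meteors, Rays, Herons.
Both beat: Novas, Meteors, Rays, Herons — 4.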